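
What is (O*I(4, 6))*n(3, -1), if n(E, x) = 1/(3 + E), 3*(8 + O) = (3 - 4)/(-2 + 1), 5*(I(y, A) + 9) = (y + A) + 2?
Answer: 253/30 ≈ 8.4333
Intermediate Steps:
I(y, A) = -43/5 + A/5 + y/5 (I(y, A) = -9 + ((y + A) + 2)/5 = -9 + ((A + y) + 2)/5 = -9 + (2 + A + y)/5 = -9 + (2/5 + A/5 + y/5) = -43/5 + A/5 + y/5)
O = -23/3 (O = -8 + ((3 - 4)/(-2 + 1))/3 = -8 + (-1/(-1))/3 = -8 + (-1*(-1))/3 = -8 + (1/3)*1 = -8 + 1/3 = -23/3 ≈ -7.6667)
(O*I(4, 6))*n(3, -1) = (-23*(-43/5 + (1/5)*6 + (1/5)*4)/3)/(3 + 3) = -23*(-43/5 + 6/5 + 4/5)/3/6 = -23/3*(-33/5)*(1/6) = (253/5)*(1/6) = 253/30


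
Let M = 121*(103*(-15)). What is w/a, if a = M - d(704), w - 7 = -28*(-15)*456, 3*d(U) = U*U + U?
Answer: -191527/352385 ≈ -0.54352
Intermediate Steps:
d(U) = U/3 + U²/3 (d(U) = (U*U + U)/3 = (U² + U)/3 = (U + U²)/3 = U/3 + U²/3)
M = -186945 (M = 121*(-1545) = -186945)
w = 191527 (w = 7 - 28*(-15)*456 = 7 + 420*456 = 7 + 191520 = 191527)
a = -352385 (a = -186945 - 704*(1 + 704)/3 = -186945 - 704*705/3 = -186945 - 1*165440 = -186945 - 165440 = -352385)
w/a = 191527/(-352385) = 191527*(-1/352385) = -191527/352385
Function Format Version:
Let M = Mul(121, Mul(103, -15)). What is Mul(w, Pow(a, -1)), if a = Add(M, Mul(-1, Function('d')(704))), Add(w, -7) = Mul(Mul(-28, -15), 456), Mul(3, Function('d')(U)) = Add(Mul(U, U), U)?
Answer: Rational(-191527, 352385) ≈ -0.54352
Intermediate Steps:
Function('d')(U) = Add(Mul(Rational(1, 3), U), Mul(Rational(1, 3), Pow(U, 2))) (Function('d')(U) = Mul(Rational(1, 3), Add(Mul(U, U), U)) = Mul(Rational(1, 3), Add(Pow(U, 2), U)) = Mul(Rational(1, 3), Add(U, Pow(U, 2))) = Add(Mul(Rational(1, 3), U), Mul(Rational(1, 3), Pow(U, 2))))
M = -186945 (M = Mul(121, -1545) = -186945)
w = 191527 (w = Add(7, Mul(Mul(-28, -15), 456)) = Add(7, Mul(420, 456)) = Add(7, 191520) = 191527)
a = -352385 (a = Add(-186945, Mul(-1, Mul(Rational(1, 3), 704, Add(1, 704)))) = Add(-186945, Mul(-1, Mul(Rational(1, 3), 704, 705))) = Add(-186945, Mul(-1, 165440)) = Add(-186945, -165440) = -352385)
Mul(w, Pow(a, -1)) = Mul(191527, Pow(-352385, -1)) = Mul(191527, Rational(-1, 352385)) = Rational(-191527, 352385)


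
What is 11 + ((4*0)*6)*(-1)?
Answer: 11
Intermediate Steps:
11 + ((4*0)*6)*(-1) = 11 + (0*6)*(-1) = 11 + 0*(-1) = 11 + 0 = 11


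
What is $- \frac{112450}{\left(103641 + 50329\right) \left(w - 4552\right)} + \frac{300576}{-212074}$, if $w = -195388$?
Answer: $- \frac{41143337995}{29029113268} \approx -1.4173$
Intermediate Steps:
$- \frac{112450}{\left(103641 + 50329\right) \left(w - 4552\right)} + \frac{300576}{-212074} = - \frac{112450}{\left(103641 + 50329\right) \left(-195388 - 4552\right)} + \frac{300576}{-212074} = - \frac{112450}{153970 \left(-199940\right)} + 300576 \left(- \frac{1}{212074}\right) = - \frac{112450}{-30784761800} - \frac{150288}{106037} = \left(-112450\right) \left(- \frac{1}{30784761800}\right) - \frac{150288}{106037} = \frac{1}{273764} - \frac{150288}{106037} = - \frac{41143337995}{29029113268}$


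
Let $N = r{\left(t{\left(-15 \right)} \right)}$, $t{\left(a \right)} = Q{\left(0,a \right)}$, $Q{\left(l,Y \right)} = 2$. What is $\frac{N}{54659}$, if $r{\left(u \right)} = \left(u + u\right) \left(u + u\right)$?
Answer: $\frac{16}{54659} \approx 0.00029272$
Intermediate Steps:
$t{\left(a \right)} = 2$
$r{\left(u \right)} = 4 u^{2}$ ($r{\left(u \right)} = 2 u 2 u = 4 u^{2}$)
$N = 16$ ($N = 4 \cdot 2^{2} = 4 \cdot 4 = 16$)
$\frac{N}{54659} = \frac{16}{54659}$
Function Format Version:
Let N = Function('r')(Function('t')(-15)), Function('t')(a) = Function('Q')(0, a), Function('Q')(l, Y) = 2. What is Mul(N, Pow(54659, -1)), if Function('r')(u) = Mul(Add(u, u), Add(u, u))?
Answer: Rational(16, 54659) ≈ 0.00029272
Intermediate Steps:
Function('t')(a) = 2
Function('r')(u) = Mul(4, Pow(u, 2)) (Function('r')(u) = Mul(Mul(2, u), Mul(2, u)) = Mul(4, Pow(u, 2)))
N = 16 (N = Mul(4, Pow(2, 2)) = Mul(4, 4) = 16)
Mul(N, Pow(54659, -1)) = Mul(16, Pow(54659, -1)) = Mul(16, Rational(1, 54659)) = Rational(16, 54659)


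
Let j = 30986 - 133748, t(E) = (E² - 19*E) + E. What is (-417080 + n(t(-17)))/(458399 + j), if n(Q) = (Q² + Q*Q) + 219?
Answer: 291189/355637 ≈ 0.81878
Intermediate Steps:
t(E) = E² - 18*E
n(Q) = 219 + 2*Q² (n(Q) = (Q² + Q²) + 219 = 2*Q² + 219 = 219 + 2*Q²)
j = -102762
(-417080 + n(t(-17)))/(458399 + j) = (-417080 + (219 + 2*(-17*(-18 - 17))²))/(458399 - 102762) = (-417080 + (219 + 2*(-17*(-35))²))/355637 = (-417080 + (219 + 2*595²))*(1/355637) = (-417080 + (219 + 2*354025))*(1/355637) = (-417080 + (219 + 708050))*(1/355637) = (-417080 + 708269)*(1/355637) = 291189*(1/355637) = 291189/355637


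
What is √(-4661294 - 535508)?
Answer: I*√5196802 ≈ 2279.6*I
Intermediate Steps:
√(-4661294 - 535508) = √(-5196802) = I*√5196802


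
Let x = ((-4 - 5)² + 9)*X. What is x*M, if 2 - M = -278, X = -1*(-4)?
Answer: 100800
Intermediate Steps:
X = 4
M = 280 (M = 2 - 1*(-278) = 2 + 278 = 280)
x = 360 (x = ((-4 - 5)² + 9)*4 = ((-9)² + 9)*4 = (81 + 9)*4 = 90*4 = 360)
x*M = 360*280 = 100800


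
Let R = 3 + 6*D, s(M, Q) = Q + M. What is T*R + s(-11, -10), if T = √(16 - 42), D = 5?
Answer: -21 + 33*I*√26 ≈ -21.0 + 168.27*I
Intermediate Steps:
s(M, Q) = M + Q
T = I*√26 (T = √(-26) = I*√26 ≈ 5.099*I)
R = 33 (R = 3 + 6*5 = 3 + 30 = 33)
T*R + s(-11, -10) = (I*√26)*33 + (-11 - 10) = 33*I*√26 - 21 = -21 + 33*I*√26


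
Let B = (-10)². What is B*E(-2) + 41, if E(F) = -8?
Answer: -759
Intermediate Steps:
B = 100
B*E(-2) + 41 = 100*(-8) + 41 = -800 + 41 = -759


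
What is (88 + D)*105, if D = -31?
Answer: 5985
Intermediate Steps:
(88 + D)*105 = (88 - 31)*105 = 57*105 = 5985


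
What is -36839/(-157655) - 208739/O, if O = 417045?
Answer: -3509045258/13149845895 ≈ -0.26685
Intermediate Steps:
-36839/(-157655) - 208739/O = -36839/(-157655) - 208739/417045 = -36839*(-1/157655) - 208739*1/417045 = 36839/157655 - 208739/417045 = -3509045258/13149845895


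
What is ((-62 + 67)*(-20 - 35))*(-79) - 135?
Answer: 21590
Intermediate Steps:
((-62 + 67)*(-20 - 35))*(-79) - 135 = (5*(-55))*(-79) - 135 = -275*(-79) - 135 = 21725 - 135 = 21590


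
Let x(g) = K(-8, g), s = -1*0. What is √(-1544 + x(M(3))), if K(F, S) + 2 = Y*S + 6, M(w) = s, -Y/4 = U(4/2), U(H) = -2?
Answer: 2*I*√385 ≈ 39.243*I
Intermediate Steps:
s = 0
Y = 8 (Y = -4*(-2) = 8)
M(w) = 0
K(F, S) = 4 + 8*S (K(F, S) = -2 + (8*S + 6) = -2 + (6 + 8*S) = 4 + 8*S)
x(g) = 4 + 8*g
√(-1544 + x(M(3))) = √(-1544 + (4 + 8*0)) = √(-1544 + (4 + 0)) = √(-1544 + 4) = √(-1540) = 2*I*√385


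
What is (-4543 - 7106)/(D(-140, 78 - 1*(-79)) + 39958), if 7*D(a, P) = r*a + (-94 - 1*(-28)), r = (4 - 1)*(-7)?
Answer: -81543/282580 ≈ -0.28857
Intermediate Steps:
r = -21 (r = 3*(-7) = -21)
D(a, P) = -66/7 - 3*a (D(a, P) = (-21*a + (-94 - 1*(-28)))/7 = (-21*a + (-94 + 28))/7 = (-21*a - 66)/7 = (-66 - 21*a)/7 = -66/7 - 3*a)
(-4543 - 7106)/(D(-140, 78 - 1*(-79)) + 39958) = (-4543 - 7106)/((-66/7 - 3*(-140)) + 39958) = -11649/((-66/7 + 420) + 39958) = -11649/(2874/7 + 39958) = -11649/282580/7 = -11649*7/282580 = -81543/282580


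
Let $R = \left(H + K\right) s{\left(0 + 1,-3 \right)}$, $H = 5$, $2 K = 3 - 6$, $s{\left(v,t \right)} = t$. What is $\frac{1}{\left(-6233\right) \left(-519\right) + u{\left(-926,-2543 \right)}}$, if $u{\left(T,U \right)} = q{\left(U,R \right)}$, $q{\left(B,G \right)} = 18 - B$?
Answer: $\frac{1}{3237488} \approx 3.0888 \cdot 10^{-7}$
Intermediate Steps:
$K = - \frac{3}{2}$ ($K = \frac{3 - 6}{2} = \frac{1}{2} \left(-3\right) = - \frac{3}{2} \approx -1.5$)
$R = - \frac{21}{2}$ ($R = \left(5 - \frac{3}{2}\right) \left(-3\right) = \frac{7}{2} \left(-3\right) = - \frac{21}{2} \approx -10.5$)
$u{\left(T,U \right)} = 18 - U$
$\frac{1}{\left(-6233\right) \left(-519\right) + u{\left(-926,-2543 \right)}} = \frac{1}{\left(-6233\right) \left(-519\right) + \left(18 - -2543\right)} = \frac{1}{3234927 + \left(18 + 2543\right)} = \frac{1}{3234927 + 2561} = \frac{1}{3237488}$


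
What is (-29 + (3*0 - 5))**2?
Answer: 1156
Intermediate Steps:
(-29 + (3*0 - 5))**2 = (-29 + (0 - 5))**2 = (-29 - 5)**2 = (-34)**2 = 1156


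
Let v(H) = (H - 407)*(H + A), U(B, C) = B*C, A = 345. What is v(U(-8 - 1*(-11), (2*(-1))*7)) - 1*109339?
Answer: -245386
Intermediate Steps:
v(H) = (-407 + H)*(345 + H) (v(H) = (H - 407)*(H + 345) = (-407 + H)*(345 + H))
v(U(-8 - 1*(-11), (2*(-1))*7)) - 1*109339 = (-140415 + ((-8 - 1*(-11))*((2*(-1))*7))² - 62*(-8 - 1*(-11))*(2*(-1))*7) - 1*109339 = (-140415 + ((-8 + 11)*(-2*7))² - 62*(-8 + 11)*(-2*7)) - 109339 = (-140415 + (3*(-14))² - 186*(-14)) - 109339 = (-140415 + (-42)² - 62*(-42)) - 109339 = (-140415 + 1764 + 2604) - 109339 = -136047 - 109339 = -245386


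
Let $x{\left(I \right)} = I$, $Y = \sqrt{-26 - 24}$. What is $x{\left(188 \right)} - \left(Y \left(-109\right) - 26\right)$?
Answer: $214 + 545 i \sqrt{2} \approx 214.0 + 770.75 i$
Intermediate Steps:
$Y = 5 i \sqrt{2}$ ($Y = \sqrt{-50} = 5 i \sqrt{2} \approx 7.0711 i$)
$x{\left(188 \right)} - \left(Y \left(-109\right) - 26\right) = 188 - \left(5 i \sqrt{2} \left(-109\right) - 26\right) = 188 - \left(- 545 i \sqrt{2} - 26\right) = 188 - \left(-26 - 545 i \sqrt{2}\right) = 188 + \left(26 + 545 i \sqrt{2}\right) = 214 + 545 i \sqrt{2}$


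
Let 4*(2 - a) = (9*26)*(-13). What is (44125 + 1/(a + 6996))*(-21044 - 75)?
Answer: -14459917994613/15517 ≈ -9.3188e+8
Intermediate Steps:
a = 1525/2 (a = 2 - 9*26*(-13)/4 = 2 - 117*(-13)/2 = 2 - ¼*(-3042) = 2 + 1521/2 = 1525/2 ≈ 762.50)
(44125 + 1/(a + 6996))*(-21044 - 75) = (44125 + 1/(1525/2 + 6996))*(-21044 - 75) = (44125 + 1/(15517/2))*(-21119) = (44125 + 2/15517)*(-21119) = (684687627/15517)*(-21119) = -14459917994613/15517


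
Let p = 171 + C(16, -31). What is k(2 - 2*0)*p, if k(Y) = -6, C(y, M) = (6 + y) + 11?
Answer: -1224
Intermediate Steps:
C(y, M) = 17 + y
p = 204 (p = 171 + (17 + 16) = 171 + 33 = 204)
k(2 - 2*0)*p = -6*204 = -1224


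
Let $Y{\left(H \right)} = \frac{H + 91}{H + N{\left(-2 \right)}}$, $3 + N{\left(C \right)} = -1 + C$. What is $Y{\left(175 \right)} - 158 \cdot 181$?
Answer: $- \frac{4832796}{169} \approx -28596.0$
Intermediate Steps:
$N{\left(C \right)} = -4 + C$ ($N{\left(C \right)} = -3 + \left(-1 + C\right) = -4 + C$)
$Y{\left(H \right)} = \frac{91 + H}{-6 + H}$ ($Y{\left(H \right)} = \frac{H + 91}{H - 6} = \frac{91 + H}{H - 6} = \frac{91 + H}{-6 + H}$)
$Y{\left(175 \right)} - 158 \cdot 181 = \frac{91 + 175}{-6 + 175} - 158 \cdot 181 = \frac{1}{169} \cdot 266 - 28598 = \frac{266}{169} - 28598 = - \frac{4832796}{169}$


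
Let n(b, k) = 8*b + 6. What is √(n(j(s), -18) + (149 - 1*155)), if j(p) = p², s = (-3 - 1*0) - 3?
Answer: 12*√2 ≈ 16.971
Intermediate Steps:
s = -6 (s = (-3 + 0) - 3 = -3 - 3 = -6)
n(b, k) = 6 + 8*b
√(n(j(s), -18) + (149 - 1*155)) = √((6 + 8*(-6)²) + (149 - 1*155)) = √((6 + 8*36) + (149 - 155)) = √((6 + 288) - 6) = √(294 - 6) = √288 = 12*√2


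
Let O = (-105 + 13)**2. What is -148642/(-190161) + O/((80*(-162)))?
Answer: 733513/5704830 ≈ 0.12858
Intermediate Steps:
O = 8464 (O = (-92)**2 = 8464)
-148642/(-190161) + O/((80*(-162))) = -148642/(-190161) + 8464/((80*(-162))) = -148642*(-1/190161) + 8464/(-12960) = 148642/190161 + 8464*(-1/12960) = 148642/190161 - 529/810 = 733513/5704830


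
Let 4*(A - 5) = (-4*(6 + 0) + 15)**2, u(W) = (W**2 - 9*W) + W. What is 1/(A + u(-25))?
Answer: 4/3401 ≈ 0.0011761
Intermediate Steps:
u(W) = W**2 - 8*W
A = 101/4 (A = 5 + (-4*(6 + 0) + 15)**2/4 = 5 + (-4*6 + 15)**2/4 = 5 + (-24 + 15)**2/4 = 5 + (1/4)*(-9)**2 = 5 + (1/4)*81 = 5 + 81/4 = 101/4 ≈ 25.250)
1/(A + u(-25)) = 1/(101/4 - 25*(-8 - 25)) = 1/(101/4 - 25*(-33)) = 1/(101/4 + 825) = 1/(3401/4) = 4/3401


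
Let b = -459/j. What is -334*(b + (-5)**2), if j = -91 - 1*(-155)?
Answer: -190547/32 ≈ -5954.6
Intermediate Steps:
j = 64 (j = -91 + 155 = 64)
b = -459/64 ≈ -7.1719
-334*(b + (-5)**2) = -334*(-459/64 + (-5)**2) = -334*(-459/64 + 25) = -334*1141/64 = -190547/32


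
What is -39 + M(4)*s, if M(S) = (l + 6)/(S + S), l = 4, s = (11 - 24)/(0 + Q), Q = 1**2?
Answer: -221/4 ≈ -55.250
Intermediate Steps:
Q = 1
s = -13 (s = (11 - 24)/(0 + 1) = -13/1 = -13*1 = -13)
M(S) = 5/S (M(S) = (4 + 6)/(S + S) = 10/((2*S)) = 10*(1/(2*S)) = 5/S)
-39 + M(4)*s = -39 + (5/4)*(-13) = -39 - 65/4 = -221/4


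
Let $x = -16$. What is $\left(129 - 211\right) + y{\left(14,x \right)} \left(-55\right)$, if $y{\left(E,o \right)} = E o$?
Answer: $12238$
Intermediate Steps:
$\left(129 - 211\right) + y{\left(14,x \right)} \left(-55\right) = \left(129 - 211\right) + 14 \left(-16\right) \left(-55\right) = \left(129 - 211\right) - -12320 = -82 + 12320 = 12238$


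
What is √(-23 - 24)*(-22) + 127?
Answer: 127 - 22*I*√47 ≈ 127.0 - 150.82*I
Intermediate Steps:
√(-23 - 24)*(-22) + 127 = √(-47)*(-22) + 127 = (I*√47)*(-22) + 127 = -22*I*√47 + 127 = 127 - 22*I*√47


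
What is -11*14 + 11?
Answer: -143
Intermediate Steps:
-11*14 + 11 = -154 + 11 = -143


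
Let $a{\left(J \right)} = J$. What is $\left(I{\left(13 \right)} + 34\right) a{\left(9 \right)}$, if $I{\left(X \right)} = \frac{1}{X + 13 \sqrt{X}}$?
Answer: $\frac{15909}{52} + \frac{3 \sqrt{13}}{52} \approx 306.15$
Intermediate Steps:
$\left(I{\left(13 \right)} + 34\right) a{\left(9 \right)} = \left(\frac{1}{13 + 13 \sqrt{13}} + 34\right) 9 = \left(34 + \frac{1}{13 + 13 \sqrt{13}}\right) 9 = 306 + \frac{9}{13 + 13 \sqrt{13}}$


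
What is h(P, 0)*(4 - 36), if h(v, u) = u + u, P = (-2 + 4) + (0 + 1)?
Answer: 0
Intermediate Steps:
P = 3 (P = 2 + 1 = 3)
h(v, u) = 2*u
h(P, 0)*(4 - 36) = (2*0)*(4 - 36) = 0*(-32) = 0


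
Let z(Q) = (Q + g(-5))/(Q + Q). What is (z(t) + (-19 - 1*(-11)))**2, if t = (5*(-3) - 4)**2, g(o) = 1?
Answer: 7327849/130321 ≈ 56.229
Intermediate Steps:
t = 361 (t = (-15 - 4)**2 = (-19)**2 = 361)
z(Q) = (1 + Q)/(2*Q) (z(Q) = (Q + 1)/(Q + Q) = (1 + Q)/((2*Q)) = (1 + Q)*(1/(2*Q)) = (1 + Q)/(2*Q))
(z(t) + (-19 - 1*(-11)))**2 = ((1/2)*(1 + 361)/361 + (-19 - 1*(-11)))**2 = ((1/2)*(1/361)*362 + (-19 + 11))**2 = (181/361 - 8)**2 = (-2707/361)**2 = 7327849/130321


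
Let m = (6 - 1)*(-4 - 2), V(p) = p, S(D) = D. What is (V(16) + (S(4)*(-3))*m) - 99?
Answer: 277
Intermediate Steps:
m = -30 (m = 5*(-6) = -30)
(V(16) + (S(4)*(-3))*m) - 99 = (16 + (4*(-3))*(-30)) - 99 = (16 - 12*(-30)) - 99 = (16 + 360) - 99 = 376 - 99 = 277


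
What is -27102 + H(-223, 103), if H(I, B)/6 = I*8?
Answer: -37806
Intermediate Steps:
H(I, B) = 48*I (H(I, B) = 6*(I*8) = 6*(8*I) = 48*I)
-27102 + H(-223, 103) = -27102 + 48*(-223) = -27102 - 10704 = -37806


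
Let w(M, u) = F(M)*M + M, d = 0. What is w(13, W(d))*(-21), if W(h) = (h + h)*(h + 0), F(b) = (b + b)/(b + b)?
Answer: -546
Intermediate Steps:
F(b) = 1 (F(b) = (2*b)/((2*b)) = (2*b)*(1/(2*b)) = 1)
W(h) = 2*h² (W(h) = (2*h)*h = 2*h²)
w(M, u) = 2*M (w(M, u) = 1*M + M = M + M = 2*M)
w(13, W(d))*(-21) = (2*13)*(-21) = 26*(-21) = -546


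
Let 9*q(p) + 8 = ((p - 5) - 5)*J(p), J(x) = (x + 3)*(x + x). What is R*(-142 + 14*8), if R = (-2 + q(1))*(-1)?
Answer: -980/3 ≈ -326.67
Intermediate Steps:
J(x) = 2*x*(3 + x) (J(x) = (3 + x)*(2*x) = 2*x*(3 + x))
q(p) = -8/9 + 2*p*(-10 + p)*(3 + p)/9 (q(p) = -8/9 + (((p - 5) - 5)*(2*p*(3 + p)))/9 = -8/9 + (((-5 + p) - 5)*(2*p*(3 + p)))/9 = -8/9 + ((-10 + p)*(2*p*(3 + p)))/9 = -8/9 + (2*p*(-10 + p)*(3 + p))/9 = -8/9 + 2*p*(-10 + p)*(3 + p)/9)
R = 98/9 (R = (-2 + (-8/9 - 20/3*1 - 14/9*1² + (2/9)*1³))*(-1) = (-2 + (-8/9 - 20/3 - 14/9*1 + (2/9)*1))*(-1) = (-2 + (-8/9 - 20/3 - 14/9 + 2/9))*(-1) = (-2 - 80/9)*(-1) = -98/9*(-1) = 98/9 ≈ 10.889)
R*(-142 + 14*8) = 98*(-142 + 14*8)/9 = 98*(-142 + 112)/9 = (98/9)*(-30) = -980/3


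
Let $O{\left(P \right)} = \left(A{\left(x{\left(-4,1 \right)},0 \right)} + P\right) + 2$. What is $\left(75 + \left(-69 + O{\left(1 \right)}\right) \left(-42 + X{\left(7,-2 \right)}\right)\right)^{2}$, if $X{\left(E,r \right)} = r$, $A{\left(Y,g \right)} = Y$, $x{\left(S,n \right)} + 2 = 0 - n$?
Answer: $9678321$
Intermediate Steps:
$x{\left(S,n \right)} = -2 - n$ ($x{\left(S,n \right)} = -2 + \left(0 - n\right) = -2 - n$)
$O{\left(P \right)} = -1 + P$ ($O{\left(P \right)} = \left(\left(-2 - 1\right) + P\right) + 2 = \left(-3 + P\right) + 2 = -1 + P$)
$\left(75 + \left(-69 + O{\left(1 \right)}\right) \left(-42 + X{\left(7,-2 \right)}\right)\right)^{2} = \left(75 + \left(-69 + \left(-1 + 1\right)\right) \left(-42 - 2\right)\right)^{2} = \left(75 + \left(-69 + 0\right) \left(-44\right)\right)^{2} = \left(75 - -3036\right)^{2} = \left(75 + 3036\right)^{2} = 3111^{2} = 9678321$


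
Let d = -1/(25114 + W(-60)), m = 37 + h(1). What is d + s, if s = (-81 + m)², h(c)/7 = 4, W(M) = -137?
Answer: 6394111/24977 ≈ 256.00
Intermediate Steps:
h(c) = 28 (h(c) = 7*4 = 28)
m = 65 (m = 37 + 28 = 65)
s = 256 (s = (-81 + 65)² = (-16)² = 256)
d = -1/24977 (d = -1/(25114 - 137) = -1/24977 ≈ -4.0037e-5)
d + s = -1/24977 + 256 = 6394111/24977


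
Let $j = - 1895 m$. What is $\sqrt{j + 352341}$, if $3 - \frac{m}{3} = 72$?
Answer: $3 \sqrt{82734} \approx 862.91$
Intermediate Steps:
$m = -207$ ($m = 9 - 216 = -207$)
$j = 392265$ ($j = \left(-1895\right) \left(-207\right) = 392265$)
$\sqrt{j + 352341} = \sqrt{392265 + 352341} = \sqrt{744606} = 3 \sqrt{82734}$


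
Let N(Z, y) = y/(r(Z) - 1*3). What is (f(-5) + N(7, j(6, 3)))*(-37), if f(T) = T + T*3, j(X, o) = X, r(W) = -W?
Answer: 3811/5 ≈ 762.20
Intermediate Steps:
N(Z, y) = y/(-3 - Z) (N(Z, y) = y/(-Z - 1*3) = y/(-Z - 3) = y/(-3 - Z))
f(T) = 4*T (f(T) = T + 3*T = 4*T)
(f(-5) + N(7, j(6, 3)))*(-37) = (4*(-5) - 1*6/(3 + 7))*(-37) = (-20 - 1*6/10)*(-37) = (-20 - 1*6*⅒)*(-37) = (-20 - ⅗)*(-37) = -103/5*(-37) = 3811/5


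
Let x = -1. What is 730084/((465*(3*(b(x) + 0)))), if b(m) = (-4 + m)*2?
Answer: -365042/6975 ≈ -52.336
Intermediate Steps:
b(m) = -8 + 2*m
730084/((465*(3*(b(x) + 0)))) = 730084/((465*(3*((-8 + 2*(-1)) + 0)))) = 730084/((465*(3*((-8 - 2) + 0)))) = 730084/((465*(3*(-10 + 0)))) = 730084/((465*(3*(-10)))) = 730084/((465*(-30))) = 730084/(-13950) = 730084*(-1/13950) = -365042/6975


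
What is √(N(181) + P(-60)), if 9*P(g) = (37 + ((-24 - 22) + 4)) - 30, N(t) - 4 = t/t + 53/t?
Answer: √413947/543 ≈ 1.1849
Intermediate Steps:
N(t) = 5 + 53/t (N(t) = 4 + (t/t + 53/t) = 4 + (1 + 53/t) = 5 + 53/t)
P(g) = -35/9 (P(g) = ((37 + ((-24 - 22) + 4)) - 30)/9 = ((37 + (-46 + 4)) - 30)/9 = ((37 - 42) - 30)/9 = (-5 - 30)/9 = (⅑)*(-35) = -35/9)
√(N(181) + P(-60)) = √((5 + 53/181) - 35/9) = √(958/181 - 35/9) = √(2287/1629) = √413947/543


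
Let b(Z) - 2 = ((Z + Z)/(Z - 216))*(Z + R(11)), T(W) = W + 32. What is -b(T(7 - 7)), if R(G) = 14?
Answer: 14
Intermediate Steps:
T(W) = 32 + W
b(Z) = 2 + 2*Z*(14 + Z)/(-216 + Z) (b(Z) = 2 + ((Z + Z)/(Z - 216))*(Z + 14) = 2 + ((2*Z)/(-216 + Z))*(14 + Z) = 2 + (2*Z/(-216 + Z))*(14 + Z) = 2 + 2*Z*(14 + Z)/(-216 + Z))
-b(T(7 - 7)) = -2*(-216 + (32 + (7 - 7))² + 15*(32 + (7 - 7)))/(-216 + (32 + (7 - 7))) = -2*(-216 + (32 + 0)² + 15*(32 + 0))/(-216 + (32 + 0)) = -2*(-216 + 32² + 15*32)/(-216 + 32) = -2*(-216 + 1024 + 480)/(-184) = -2*(-1)*1288/184 = -1*(-14) = 14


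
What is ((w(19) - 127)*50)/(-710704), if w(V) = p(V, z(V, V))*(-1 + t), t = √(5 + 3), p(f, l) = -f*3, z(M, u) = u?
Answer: 875/177676 + 1425*√2/177676 ≈ 0.016267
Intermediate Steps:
p(f, l) = -3*f
t = 2*√2 (t = √8 = 2*√2 ≈ 2.8284)
w(V) = -3*V*(-1 + 2*√2) (w(V) = (-3*V)*(-1 + 2*√2) = -3*V*(-1 + 2*√2))
((w(19) - 127)*50)/(-710704) = ((3*19*(1 - 2*√2) - 127)*50)/(-710704) = (((57 - 114*√2) - 127)*50)*(-1/710704) = ((-70 - 114*√2)*50)*(-1/710704) = (-3500 - 5700*√2)*(-1/710704) = 875/177676 + 1425*√2/177676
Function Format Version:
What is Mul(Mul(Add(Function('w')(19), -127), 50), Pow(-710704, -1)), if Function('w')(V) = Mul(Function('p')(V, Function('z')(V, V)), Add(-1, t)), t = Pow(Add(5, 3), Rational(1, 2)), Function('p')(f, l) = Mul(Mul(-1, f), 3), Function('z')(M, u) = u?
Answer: Add(Rational(875, 177676), Mul(Rational(1425, 177676), Pow(2, Rational(1, 2)))) ≈ 0.016267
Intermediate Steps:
Function('p')(f, l) = Mul(-3, f)
t = Mul(2, Pow(2, Rational(1, 2))) (t = Pow(8, Rational(1, 2)) = Mul(2, Pow(2, Rational(1, 2))) ≈ 2.8284)
Function('w')(V) = Mul(-3, V, Add(-1, Mul(2, Pow(2, Rational(1, 2))))) (Function('w')(V) = Mul(Mul(-3, V), Add(-1, Mul(2, Pow(2, Rational(1, 2))))) = Mul(-3, V, Add(-1, Mul(2, Pow(2, Rational(1, 2))))))
Mul(Mul(Add(Function('w')(19), -127), 50), Pow(-710704, -1)) = Mul(Mul(Add(Mul(3, 19, Add(1, Mul(-2, Pow(2, Rational(1, 2))))), -127), 50), Pow(-710704, -1)) = Mul(Mul(Add(Add(57, Mul(-114, Pow(2, Rational(1, 2)))), -127), 50), Rational(-1, 710704)) = Mul(Mul(Add(-70, Mul(-114, Pow(2, Rational(1, 2)))), 50), Rational(-1, 710704)) = Mul(Add(-3500, Mul(-5700, Pow(2, Rational(1, 2)))), Rational(-1, 710704)) = Add(Rational(875, 177676), Mul(Rational(1425, 177676), Pow(2, Rational(1, 2))))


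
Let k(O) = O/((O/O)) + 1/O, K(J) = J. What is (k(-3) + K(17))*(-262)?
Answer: -10742/3 ≈ -3580.7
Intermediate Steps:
k(O) = O + 1/O (k(O) = O/1 + 1/O = O*1 + 1/O = O + 1/O)
(k(-3) + K(17))*(-262) = ((-3 + 1/(-3)) + 17)*(-262) = ((-3 - ⅓) + 17)*(-262) = (-10/3 + 17)*(-262) = (41/3)*(-262) = -10742/3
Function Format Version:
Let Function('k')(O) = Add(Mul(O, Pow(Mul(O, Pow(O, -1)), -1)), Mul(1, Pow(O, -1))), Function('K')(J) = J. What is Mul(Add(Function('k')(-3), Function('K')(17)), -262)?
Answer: Rational(-10742, 3) ≈ -3580.7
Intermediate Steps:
Function('k')(O) = Add(O, Pow(O, -1)) (Function('k')(O) = Add(Mul(O, Pow(1, -1)), Pow(O, -1)) = Add(Mul(O, 1), Pow(O, -1)) = Add(O, Pow(O, -1)))
Mul(Add(Function('k')(-3), Function('K')(17)), -262) = Mul(Add(Add(-3, Pow(-3, -1)), 17), -262) = Mul(Add(Add(-3, Rational(-1, 3)), 17), -262) = Mul(Add(Rational(-10, 3), 17), -262) = Mul(Rational(41, 3), -262) = Rational(-10742, 3)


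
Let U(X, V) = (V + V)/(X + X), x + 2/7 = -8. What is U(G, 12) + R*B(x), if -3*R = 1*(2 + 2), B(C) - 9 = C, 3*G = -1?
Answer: -776/21 ≈ -36.952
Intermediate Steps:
x = -58/7 (x = -2/7 - 8 = -58/7 ≈ -8.2857)
G = -⅓ (G = (⅓)*(-1) = -⅓ ≈ -0.33333)
B(C) = 9 + C
R = -4/3 (R = -(2 + 2)/3 = -4/3 ≈ -1.3333)
U(X, V) = V/X (U(X, V) = (2*V)/((2*X)) = (2*V)*(1/(2*X)) = V/X)
U(G, 12) + R*B(x) = 12/(-⅓) - 4*(9 - 58/7)/3 = 12*(-3) - 4/3*5/7 = -36 - 20/21 = -776/21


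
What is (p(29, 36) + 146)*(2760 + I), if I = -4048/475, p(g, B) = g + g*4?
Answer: 380323032/475 ≈ 8.0068e+5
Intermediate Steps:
p(g, B) = 5*g (p(g, B) = g + 4*g = 5*g)
I = -4048/475 (I = -4048*1/475 = -4048/475 ≈ -8.5221)
(p(29, 36) + 146)*(2760 + I) = (5*29 + 146)*(2760 - 4048/475) = (145 + 146)*(1306952/475) = 291*(1306952/475) = 380323032/475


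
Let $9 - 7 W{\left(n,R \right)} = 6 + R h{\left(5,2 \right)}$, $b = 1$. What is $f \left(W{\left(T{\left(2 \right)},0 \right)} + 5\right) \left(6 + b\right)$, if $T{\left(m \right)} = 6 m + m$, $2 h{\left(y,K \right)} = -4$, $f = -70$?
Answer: $-2660$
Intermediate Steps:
$h{\left(y,K \right)} = -2$ ($h{\left(y,K \right)} = \frac{1}{2} \left(-4\right) = -2$)
$T{\left(m \right)} = 7 m$
$W{\left(n,R \right)} = \frac{3}{7} + \frac{2 R}{7}$ ($W{\left(n,R \right)} = \frac{9}{7} - \frac{6 + R \left(-2\right)}{7} = \frac{9}{7} - \frac{6 - 2 R}{7} = \frac{9}{7} + \left(- \frac{6}{7} + \frac{2 R}{7}\right) = \frac{3}{7} + \frac{2 R}{7}$)
$f \left(W{\left(T{\left(2 \right)},0 \right)} + 5\right) \left(6 + b\right) = - 70 \left(\left(\frac{3}{7} + \frac{2}{7} \cdot 0\right) + 5\right) \left(6 + 1\right) = - 70 \left(\left(\frac{3}{7} + 0\right) + 5\right) 7 = - 70 \left(\frac{3}{7} + 5\right) 7 = - 70 \cdot \frac{38}{7} \cdot 7 = \left(-70\right) 38 = -2660$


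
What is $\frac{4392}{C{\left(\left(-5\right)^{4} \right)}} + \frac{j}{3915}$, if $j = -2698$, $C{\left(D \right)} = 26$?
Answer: $\frac{8562266}{50895} \approx 168.23$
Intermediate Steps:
$\frac{4392}{C{\left(\left(-5\right)^{4} \right)}} + \frac{j}{3915} = \frac{4392}{26} - \frac{2698}{3915} = 4392 \cdot \frac{1}{26} - \frac{2698}{3915} = \frac{2196}{13} - \frac{2698}{3915} = \frac{8562266}{50895}$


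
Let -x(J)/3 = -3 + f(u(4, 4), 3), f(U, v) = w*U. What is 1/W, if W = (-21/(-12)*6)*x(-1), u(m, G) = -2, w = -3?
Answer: -2/189 ≈ -0.010582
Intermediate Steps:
f(U, v) = -3*U
x(J) = -9 (x(J) = -3*(-3 - 3*(-2)) = -3*(-3 + 6) = -3*3 = -9)
W = -189/2 (W = (-21/(-12)*6)*(-9) = (-21*(-1/12)*6)*(-9) = ((7/4)*6)*(-9) = (21/2)*(-9) = -189/2 ≈ -94.500)
1/W = 1/(-189/2) = -2/189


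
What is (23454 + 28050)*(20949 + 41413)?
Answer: 3211892448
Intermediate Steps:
(23454 + 28050)*(20949 + 41413) = 51504*62362 = 3211892448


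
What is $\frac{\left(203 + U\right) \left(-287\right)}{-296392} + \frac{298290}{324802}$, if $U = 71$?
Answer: $\frac{28488137339}{24067178596} \approx 1.1837$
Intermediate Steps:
$\frac{\left(203 + U\right) \left(-287\right)}{-296392} + \frac{298290}{324802} = \frac{\left(203 + 71\right) \left(-287\right)}{-296392} + \frac{298290}{324802} = 274 \left(-287\right) \left(- \frac{1}{296392}\right) + 298290 \cdot \frac{1}{324802} = \left(-78638\right) \left(- \frac{1}{296392}\right) + \frac{149145}{162401} = \frac{39319}{148196} + \frac{149145}{162401} = \frac{28488137339}{24067178596}$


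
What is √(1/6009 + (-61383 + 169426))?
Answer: 2*√975306350373/6009 ≈ 328.70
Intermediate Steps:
√(1/6009 + (-61383 + 169426)) = √(1/6009 + 108043) = √(649230388/6009) = 2*√975306350373/6009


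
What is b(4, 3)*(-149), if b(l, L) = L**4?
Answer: -12069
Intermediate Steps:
b(4, 3)*(-149) = 3**4*(-149) = 81*(-149) = -12069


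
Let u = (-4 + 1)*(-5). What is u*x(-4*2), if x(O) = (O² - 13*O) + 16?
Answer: 2760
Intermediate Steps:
u = 15 (u = -3*(-5) = 15)
x(O) = 16 + O² - 13*O
u*x(-4*2) = 15*(16 + (-4*2)² - (-52)*2) = 15*(16 + (-8)² - 13*(-8)) = 15*(16 + 64 + 104) = 15*184 = 2760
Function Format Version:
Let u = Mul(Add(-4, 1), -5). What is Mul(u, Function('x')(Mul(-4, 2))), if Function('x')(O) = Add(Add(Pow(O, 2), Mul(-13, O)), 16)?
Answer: 2760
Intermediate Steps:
u = 15 (u = Mul(-3, -5) = 15)
Function('x')(O) = Add(16, Pow(O, 2), Mul(-13, O))
Mul(u, Function('x')(Mul(-4, 2))) = Mul(15, Add(16, Pow(Mul(-4, 2), 2), Mul(-13, Mul(-4, 2)))) = Mul(15, Add(16, Pow(-8, 2), Mul(-13, -8))) = Mul(15, Add(16, 64, 104)) = Mul(15, 184) = 2760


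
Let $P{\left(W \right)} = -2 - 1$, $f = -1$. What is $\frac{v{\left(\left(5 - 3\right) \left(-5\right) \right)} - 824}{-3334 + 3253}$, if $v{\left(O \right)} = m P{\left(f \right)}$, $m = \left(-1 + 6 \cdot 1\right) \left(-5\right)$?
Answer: $\frac{749}{81} \approx 9.2469$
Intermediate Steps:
$m = -25$ ($m = \left(-1 + 6\right) \left(-5\right) = 5 \left(-5\right) = -25$)
$P{\left(W \right)} = -3$
$v{\left(O \right)} = 75$ ($v{\left(O \right)} = \left(-25\right) \left(-3\right) = 75$)
$\frac{v{\left(\left(5 - 3\right) \left(-5\right) \right)} - 824}{-3334 + 3253} = \frac{75 - 824}{-3334 + 3253} = - \frac{749}{-81} = \left(-749\right) \left(- \frac{1}{81}\right) = \frac{749}{81}$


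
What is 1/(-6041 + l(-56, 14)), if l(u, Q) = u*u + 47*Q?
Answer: -1/2247 ≈ -0.00044504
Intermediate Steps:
l(u, Q) = u**2 + 47*Q
1/(-6041 + l(-56, 14)) = 1/(-6041 + ((-56)**2 + 47*14)) = 1/(-6041 + (3136 + 658)) = 1/(-6041 + 3794) = 1/(-2247) = -1/2247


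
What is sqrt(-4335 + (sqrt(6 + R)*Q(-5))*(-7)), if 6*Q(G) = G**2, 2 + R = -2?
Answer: sqrt(-156060 - 1050*sqrt(2))/6 ≈ 66.153*I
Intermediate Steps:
R = -4 (R = -2 - 2 = -4)
Q(G) = G**2/6
sqrt(-4335 + (sqrt(6 + R)*Q(-5))*(-7)) = sqrt(-4335 + (sqrt(6 - 4)*((1/6)*(-5)**2))*(-7)) = sqrt(-4335 + (sqrt(2)*((1/6)*25))*(-7)) = sqrt(-4335 + (sqrt(2)*(25/6))*(-7)) = sqrt(-4335 + (25*sqrt(2)/6)*(-7)) = sqrt(-4335 - 175*sqrt(2)/6)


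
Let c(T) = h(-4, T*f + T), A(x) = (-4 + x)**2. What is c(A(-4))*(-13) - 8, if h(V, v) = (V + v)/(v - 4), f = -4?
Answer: -21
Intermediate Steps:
h(V, v) = (V + v)/(-4 + v)
c(T) = 1 (c(T) = (-4 + (T*(-4) + T))/(-4 + (T*(-4) + T)) = (-4 + (-4*T + T))/(-4 + (-4*T + T)) = (-4 - 3*T)/(-4 - 3*T) = 1)
c(A(-4))*(-13) - 8 = 1*(-13) - 8 = -13 - 8 = -21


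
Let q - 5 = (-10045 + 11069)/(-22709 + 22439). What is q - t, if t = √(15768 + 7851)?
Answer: 163/135 - √23619 ≈ -152.48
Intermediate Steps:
t = √23619 ≈ 153.68
q = 163/135 (q = 5 + (-10045 + 11069)/(-22709 + 22439) = 5 + 1024/(-270) = 5 + 1024*(-1/270) = 5 - 512/135 = 163/135 ≈ 1.2074)
q - t = 163/135 - √23619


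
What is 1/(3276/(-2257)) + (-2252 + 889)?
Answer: -4467445/3276 ≈ -1363.7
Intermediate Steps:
1/(3276/(-2257)) + (-2252 + 889) = 1/(3276*(-1/2257)) - 1363 = 1/(-3276/2257) - 1363 = -2257/3276 - 1363 = -4467445/3276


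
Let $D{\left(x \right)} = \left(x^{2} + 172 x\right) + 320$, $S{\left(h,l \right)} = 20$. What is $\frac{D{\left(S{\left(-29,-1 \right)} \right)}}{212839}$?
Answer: $\frac{4160}{212839} \approx 0.019545$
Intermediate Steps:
$D{\left(x \right)} = 320 + x^{2} + 172 x$
$\frac{D{\left(S{\left(-29,-1 \right)} \right)}}{212839} = \frac{320 + 20^{2} + 172 \cdot 20}{212839} = \left(320 + 400 + 3440\right) \frac{1}{212839} = 4160 \cdot \frac{1}{212839} = \frac{4160}{212839}$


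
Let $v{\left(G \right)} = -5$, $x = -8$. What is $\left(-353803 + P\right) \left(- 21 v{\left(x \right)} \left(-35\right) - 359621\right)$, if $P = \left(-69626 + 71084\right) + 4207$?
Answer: $126477142848$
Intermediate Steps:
$P = 5665$ ($P = 1458 + 4207 = 5665$)
$\left(-353803 + P\right) \left(- 21 v{\left(x \right)} \left(-35\right) - 359621\right) = \left(-353803 + 5665\right) \left(\left(-21\right) \left(-5\right) \left(-35\right) - 359621\right) = - 348138 \left(105 \left(-35\right) - 359621\right) = - 348138 \left(-3675 - 359621\right) = \left(-348138\right) \left(-363296\right) = 126477142848$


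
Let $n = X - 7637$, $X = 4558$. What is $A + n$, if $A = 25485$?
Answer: $22406$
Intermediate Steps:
$n = -3079$ ($n = 4558 - 7637 = -3079$)
$A + n = 25485 - 3079 = 22406$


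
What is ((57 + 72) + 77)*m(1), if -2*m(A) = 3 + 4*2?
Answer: -1133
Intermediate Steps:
m(A) = -11/2 (m(A) = -(3 + 4*2)/2 = -(3 + 8)/2 = -½*11 = -11/2)
((57 + 72) + 77)*m(1) = ((57 + 72) + 77)*(-11/2) = (129 + 77)*(-11/2) = 206*(-11/2) = -1133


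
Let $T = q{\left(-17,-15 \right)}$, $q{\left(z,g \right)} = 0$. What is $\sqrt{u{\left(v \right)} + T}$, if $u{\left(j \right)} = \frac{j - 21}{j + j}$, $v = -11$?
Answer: $\frac{4 \sqrt{11}}{11} \approx 1.206$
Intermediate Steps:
$u{\left(j \right)} = \frac{-21 + j}{2 j}$
$T = 0$
$\sqrt{u{\left(v \right)} + T} = \sqrt{\frac{-21 - 11}{2 \left(-11\right)} + 0} = \sqrt{\frac{1}{2} \left(- \frac{1}{11}\right) \left(-32\right) + 0} = \sqrt{\frac{16}{11} + 0} = \sqrt{\frac{16}{11}} = \frac{4 \sqrt{11}}{11}$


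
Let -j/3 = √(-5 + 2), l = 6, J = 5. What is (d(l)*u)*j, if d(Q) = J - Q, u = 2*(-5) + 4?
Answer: -18*I*√3 ≈ -31.177*I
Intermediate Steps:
j = -3*I*√3 (j = -3*√(-5 + 2) = -3*I*√3 ≈ -5.1962*I)
u = -6 (u = -10 + 4 = -6)
d(Q) = 5 - Q
(d(l)*u)*j = ((5 - 1*6)*(-6))*(-3*I*√3) = ((5 - 6)*(-6))*(-3*I*√3) = (-1*(-6))*(-3*I*√3) = 6*(-3*I*√3) = -18*I*√3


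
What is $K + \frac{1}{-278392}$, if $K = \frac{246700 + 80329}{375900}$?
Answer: $\frac{22760470367}{26161888200} \approx 0.86999$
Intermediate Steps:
$K = \frac{327029}{375900}$ ($K = 327029 \cdot \frac{1}{375900} = \frac{327029}{375900} \approx 0.86999$)
$K + \frac{1}{-278392} = \frac{327029}{375900} + \frac{1}{-278392} = \frac{327029}{375900} - \frac{1}{278392} = \frac{22760470367}{26161888200}$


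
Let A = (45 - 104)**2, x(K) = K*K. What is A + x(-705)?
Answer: 500506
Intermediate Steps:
x(K) = K**2
A = 3481 (A = (-59)**2 = 3481)
A + x(-705) = 3481 + (-705)**2 = 3481 + 497025 = 500506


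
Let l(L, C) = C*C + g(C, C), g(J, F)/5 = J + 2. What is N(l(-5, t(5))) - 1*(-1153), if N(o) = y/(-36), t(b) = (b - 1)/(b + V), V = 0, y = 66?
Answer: 6907/6 ≈ 1151.2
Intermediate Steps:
t(b) = (-1 + b)/b (t(b) = (b - 1)/(b + 0) = (-1 + b)/b)
g(J, F) = 10 + 5*J (g(J, F) = 5*(J + 2) = 5*(2 + J) = 10 + 5*J)
l(L, C) = 10 + C² + 5*C (l(L, C) = C*C + (10 + 5*C) = C² + (10 + 5*C) = 10 + C² + 5*C)
N(o) = -11/6 (N(o) = 66/(-36) = 66*(-1/36) = -11/6)
N(l(-5, t(5))) - 1*(-1153) = -11/6 - 1*(-1153) = -11/6 + 1153 = 6907/6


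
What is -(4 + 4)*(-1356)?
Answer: 10848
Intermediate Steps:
-(4 + 4)*(-1356) = -1*8*(-1356) = -8*(-1356) = 10848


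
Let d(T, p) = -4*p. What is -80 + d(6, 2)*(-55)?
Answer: 360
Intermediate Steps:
-80 + d(6, 2)*(-55) = -80 - 4*2*(-55) = -80 - 8*(-55) = -80 + 440 = 360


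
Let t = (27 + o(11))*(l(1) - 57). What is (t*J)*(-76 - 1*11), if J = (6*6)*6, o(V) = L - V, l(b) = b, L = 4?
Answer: 21047040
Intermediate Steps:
o(V) = 4 - V
J = 216 (J = 36*6 = 216)
t = -1120 (t = (27 + (4 - 1*11))*(1 - 57) = (27 + (4 - 11))*(-56) = (27 - 7)*(-56) = 20*(-56) = -1120)
(t*J)*(-76 - 1*11) = (-1120*216)*(-76 - 1*11) = -241920*(-76 - 11) = -241920*(-87) = 21047040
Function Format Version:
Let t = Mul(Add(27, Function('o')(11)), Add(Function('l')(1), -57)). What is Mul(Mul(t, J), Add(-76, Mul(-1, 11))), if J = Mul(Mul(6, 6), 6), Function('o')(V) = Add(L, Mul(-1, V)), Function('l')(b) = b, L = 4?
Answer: 21047040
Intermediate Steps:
Function('o')(V) = Add(4, Mul(-1, V))
J = 216 (J = Mul(36, 6) = 216)
t = -1120 (t = Mul(Add(27, Add(4, Mul(-1, 11))), Add(1, -57)) = Mul(Add(27, Add(4, -11)), -56) = Mul(Add(27, -7), -56) = Mul(20, -56) = -1120)
Mul(Mul(t, J), Add(-76, Mul(-1, 11))) = Mul(Mul(-1120, 216), Add(-76, Mul(-1, 11))) = Mul(-241920, Add(-76, -11)) = Mul(-241920, -87) = 21047040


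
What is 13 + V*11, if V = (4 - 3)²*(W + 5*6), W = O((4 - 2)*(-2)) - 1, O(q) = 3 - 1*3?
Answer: 332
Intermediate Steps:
O(q) = 0 (O(q) = 3 - 3 = 0)
W = -1 (W = 0 - 1 = -1)
V = 29 (V = (4 - 3)²*(-1 + 5*6) = 1²*(-1 + 30) = 1*29 = 29)
13 + V*11 = 13 + 29*11 = 13 + 319 = 332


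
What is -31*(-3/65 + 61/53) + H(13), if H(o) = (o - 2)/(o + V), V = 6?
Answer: -2203839/65455 ≈ -33.670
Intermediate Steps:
H(o) = (-2 + o)/(6 + o) (H(o) = (o - 2)/(o + 6) = (-2 + o)/(6 + o))
-31*(-3/65 + 61/53) + H(13) = -31*(-3/65 + 61/53) + (-2 + 13)/(6 + 13) = -31*(-3*1/65 + 61*(1/53)) + 11/19 = -31*(-3/65 + 61/53) + (1/19)*11 = -31*3806/3445 + 11/19 = -117986/3445 + 11/19 = -2203839/65455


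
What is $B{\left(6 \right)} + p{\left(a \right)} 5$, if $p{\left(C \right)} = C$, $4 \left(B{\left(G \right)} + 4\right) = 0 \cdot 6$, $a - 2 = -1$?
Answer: $1$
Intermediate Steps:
$a = 1$ ($a = 2 - 1 = 1$)
$B{\left(G \right)} = -4$ ($B{\left(G \right)} = -4 + \frac{0 \cdot 6}{4} = -4 + \frac{1}{4} \cdot 0 = -4 + 0 = -4$)
$B{\left(6 \right)} + p{\left(a \right)} 5 = -4 + 1 \cdot 5 = -4 + 5 = 1$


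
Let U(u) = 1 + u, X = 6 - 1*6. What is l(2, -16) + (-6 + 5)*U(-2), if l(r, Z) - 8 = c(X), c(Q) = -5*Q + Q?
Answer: 9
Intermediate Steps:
X = 0 (X = 6 - 6 = 0)
c(Q) = -4*Q
l(r, Z) = 8 (l(r, Z) = 8 - 4*0 = 8 + 0 = 8)
l(2, -16) + (-6 + 5)*U(-2) = 8 + (-6 + 5)*(1 - 2) = 8 - 1*(-1) = 8 + 1 = 9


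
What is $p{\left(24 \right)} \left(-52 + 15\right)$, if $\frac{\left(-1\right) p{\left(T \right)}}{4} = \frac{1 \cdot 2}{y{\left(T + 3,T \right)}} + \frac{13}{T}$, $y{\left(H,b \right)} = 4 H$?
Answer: $\frac{4477}{54} \approx 82.907$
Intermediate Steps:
$p{\left(T \right)} = - \frac{52}{T} - \frac{8}{12 + 4 T}$ ($p{\left(T \right)} = - 4 \left(\frac{1 \cdot 2}{4 \left(T + 3\right)} + \frac{13}{T}\right) = - 4 \left(\frac{2}{4 \left(3 + T\right)} + \frac{13}{T}\right) = - 4 \left(\frac{2}{12 + 4 T} + \frac{13}{T}\right) = - \frac{52}{T} - \frac{8}{12 + 4 T}$)
$p{\left(24 \right)} \left(-52 + 15\right) = \frac{6 \left(-26 - 216\right)}{24 \left(3 + 24\right)} \left(-52 + 15\right) = 6 \cdot \frac{1}{24} \cdot \frac{1}{27} \left(-26 - 216\right) \left(-37\right) = 6 \cdot \frac{1}{24} \cdot \frac{1}{27} \left(-242\right) \left(-37\right) = \left(- \frac{121}{54}\right) \left(-37\right) = \frac{4477}{54}$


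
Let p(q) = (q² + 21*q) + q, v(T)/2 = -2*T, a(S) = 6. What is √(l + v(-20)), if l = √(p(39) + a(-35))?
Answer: √(80 + 3*√265) ≈ 11.351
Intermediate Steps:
v(T) = -4*T (v(T) = 2*(-2*T) = -4*T)
p(q) = q² + 22*q
l = 3*√265 (l = √(39*(22 + 39) + 6) = √(39*61 + 6) = √(2379 + 6) = √2385 = 3*√265 ≈ 48.836)
√(l + v(-20)) = √(3*√265 - 4*(-20)) = √(3*√265 + 80) = √(80 + 3*√265)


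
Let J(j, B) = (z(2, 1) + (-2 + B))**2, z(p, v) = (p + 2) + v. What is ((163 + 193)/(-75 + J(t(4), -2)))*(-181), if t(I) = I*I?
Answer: 32218/37 ≈ 870.76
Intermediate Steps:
t(I) = I**2
z(p, v) = 2 + p + v (z(p, v) = (2 + p) + v = 2 + p + v)
J(j, B) = (3 + B)**2 (J(j, B) = ((2 + 2 + 1) + (-2 + B))**2 = (5 + (-2 + B))**2 = (3 + B)**2)
((163 + 193)/(-75 + J(t(4), -2)))*(-181) = ((163 + 193)/(-75 + (3 - 2)**2))*(-181) = (356/(-75 + 1**2))*(-181) = (356/(-75 + 1))*(-181) = (356/(-74))*(-181) = (356*(-1/74))*(-181) = -178/37*(-181) = 32218/37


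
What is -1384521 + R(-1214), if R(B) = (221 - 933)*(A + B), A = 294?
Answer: -729481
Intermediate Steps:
R(B) = -209328 - 712*B (R(B) = (221 - 933)*(294 + B) = -712*(294 + B) = -209328 - 712*B)
-1384521 + R(-1214) = -1384521 + (-209328 - 712*(-1214)) = -1384521 + (-209328 + 864368) = -1384521 + 655040 = -729481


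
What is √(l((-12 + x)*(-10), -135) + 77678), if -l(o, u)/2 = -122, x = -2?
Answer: 9*√962 ≈ 279.15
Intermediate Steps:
l(o, u) = 244 (l(o, u) = -2*(-122) = 244)
√(l((-12 + x)*(-10), -135) + 77678) = √(244 + 77678) = √77922 = 9*√962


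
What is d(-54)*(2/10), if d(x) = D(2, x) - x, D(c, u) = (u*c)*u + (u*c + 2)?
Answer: 1156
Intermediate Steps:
D(c, u) = 2 + c*u + c*u**2 (D(c, u) = (c*u)*u + (c*u + 2) = c*u**2 + (2 + c*u) = 2 + c*u + c*u**2)
d(x) = 2 + x + 2*x**2 (d(x) = (2 + 2*x + 2*x**2) - x = 2 + x + 2*x**2)
d(-54)*(2/10) = (2 - 54 + 2*(-54)**2)*(2/10) = (2 - 54 + 2*2916)*(2*(1/10)) = (2 - 54 + 5832)*(1/5) = 5780*(1/5) = 1156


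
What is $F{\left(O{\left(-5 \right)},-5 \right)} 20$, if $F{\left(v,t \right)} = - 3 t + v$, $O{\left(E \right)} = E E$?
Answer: $800$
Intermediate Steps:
$O{\left(E \right)} = E^{2}$
$F{\left(v,t \right)} = v - 3 t$
$F{\left(O{\left(-5 \right)},-5 \right)} 20 = \left(\left(-5\right)^{2} - -15\right) 20 = \left(25 + 15\right) 20 = 40 \cdot 20 = 800$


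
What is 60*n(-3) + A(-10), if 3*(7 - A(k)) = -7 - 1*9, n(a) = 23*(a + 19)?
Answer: 66277/3 ≈ 22092.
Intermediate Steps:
n(a) = 437 + 23*a (n(a) = 23*(19 + a) = 437 + 23*a)
A(k) = 37/3 (A(k) = 7 - (-7 - 1*9)/3 = 7 - (-7 - 9)/3 = 7 - 1/3*(-16) = 7 + 16/3 = 37/3)
60*n(-3) + A(-10) = 60*(437 + 23*(-3)) + 37/3 = 60*(437 - 69) + 37/3 = 60*368 + 37/3 = 22080 + 37/3 = 66277/3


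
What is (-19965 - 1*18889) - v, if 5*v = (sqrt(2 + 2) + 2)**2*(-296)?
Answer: -189534/5 ≈ -37907.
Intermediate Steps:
v = -4736/5 (v = ((sqrt(2 + 2) + 2)**2*(-296))/5 = ((sqrt(4) + 2)**2*(-296))/5 = ((2 + 2)**2*(-296))/5 = (4**2*(-296))/5 = (16*(-296))/5 = (1/5)*(-4736) = -4736/5 ≈ -947.20)
(-19965 - 1*18889) - v = (-19965 - 1*18889) - 1*(-4736/5) = (-19965 - 18889) + 4736/5 = -38854 + 4736/5 = -189534/5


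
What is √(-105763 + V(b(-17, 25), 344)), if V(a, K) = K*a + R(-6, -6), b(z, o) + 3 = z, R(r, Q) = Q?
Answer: I*√112649 ≈ 335.63*I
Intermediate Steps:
b(z, o) = -3 + z
V(a, K) = -6 + K*a (V(a, K) = K*a - 6 = -6 + K*a)
√(-105763 + V(b(-17, 25), 344)) = √(-105763 + (-6 + 344*(-3 - 17))) = √(-105763 + (-6 + 344*(-20))) = √(-105763 + (-6 - 6880)) = √(-105763 - 6886) = √(-112649) = I*√112649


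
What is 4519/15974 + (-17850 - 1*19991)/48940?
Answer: -191656137/390883780 ≈ -0.49031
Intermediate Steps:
4519/15974 + (-17850 - 1*19991)/48940 = 4519*(1/15974) + (-17850 - 19991)*(1/48940) = 4519/15974 - 37841*1/48940 = 4519/15974 - 37841/48940 = -191656137/390883780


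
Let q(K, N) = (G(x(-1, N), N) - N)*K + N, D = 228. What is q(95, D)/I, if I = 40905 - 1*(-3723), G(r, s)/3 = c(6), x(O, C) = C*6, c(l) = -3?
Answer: -7429/14876 ≈ -0.49939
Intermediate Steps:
x(O, C) = 6*C
G(r, s) = -9 (G(r, s) = 3*(-3) = -9)
I = 44628 (I = 40905 + 3723 = 44628)
q(K, N) = N + K*(-9 - N) (q(K, N) = (-9 - N)*K + N = K*(-9 - N) + N = N + K*(-9 - N))
q(95, D)/I = (228 - 9*95 - 1*95*228)/44628 = (228 - 855 - 21660)*(1/44628) = -22287*1/44628 = -7429/14876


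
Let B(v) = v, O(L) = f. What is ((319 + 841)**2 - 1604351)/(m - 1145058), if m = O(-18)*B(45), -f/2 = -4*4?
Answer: 258751/1143618 ≈ 0.22626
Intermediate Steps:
f = 32 (f = -(-8)*4 = -2*(-16) = 32)
O(L) = 32
m = 1440 (m = 32*45 = 1440)
((319 + 841)**2 - 1604351)/(m - 1145058) = ((319 + 841)**2 - 1604351)/(1440 - 1145058) = (1160**2 - 1604351)/(-1143618) = (1345600 - 1604351)*(-1/1143618) = -258751*(-1/1143618) = 258751/1143618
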